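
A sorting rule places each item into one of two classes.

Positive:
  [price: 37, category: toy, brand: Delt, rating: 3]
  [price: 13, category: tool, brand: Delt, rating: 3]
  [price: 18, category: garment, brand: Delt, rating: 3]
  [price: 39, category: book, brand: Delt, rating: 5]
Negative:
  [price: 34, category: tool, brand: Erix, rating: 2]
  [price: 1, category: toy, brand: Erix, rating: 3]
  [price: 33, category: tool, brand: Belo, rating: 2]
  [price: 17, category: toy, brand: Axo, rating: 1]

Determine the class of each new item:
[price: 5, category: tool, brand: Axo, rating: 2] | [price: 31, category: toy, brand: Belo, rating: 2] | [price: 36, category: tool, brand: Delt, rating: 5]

The rule appears to be: brand is Delt.
[price: 5, category: tool, brand: Axo, rating: 2]: brand is Axo, does not satisfy this → Negative.
[price: 31, category: toy, brand: Belo, rating: 2]: brand is Belo, does not satisfy this → Negative.
[price: 36, category: tool, brand: Delt, rating: 5]: brand is Delt, has this property → Positive.

Negative, Negative, Positive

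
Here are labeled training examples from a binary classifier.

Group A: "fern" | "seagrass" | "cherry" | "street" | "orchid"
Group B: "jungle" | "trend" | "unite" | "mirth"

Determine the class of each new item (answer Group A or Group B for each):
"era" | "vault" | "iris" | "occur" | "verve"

The simplest hypothesis consistent with all the labels is: even length AND contains 'r'.
"era": length 3, has 'r' — fails the rule, so Group B. "vault": length 5, no 'r' — fails the rule, so Group B. "iris": length 4, has 'r' — meets the rule, so Group A. "occur": length 5, has 'r' — fails the rule, so Group B. "verve": length 5, has 'r' — fails the rule, so Group B.

Group B, Group B, Group A, Group B, Group B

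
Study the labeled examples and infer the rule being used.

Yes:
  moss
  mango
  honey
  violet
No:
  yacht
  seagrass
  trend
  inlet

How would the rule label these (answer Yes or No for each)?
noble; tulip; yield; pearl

The simplest hypothesis consistent with all the labels is: contains 'o'.
noble — has 'o', hence Yes. tulip — no 'o', hence No. yield — no 'o', hence No. pearl — no 'o', hence No.

Yes, No, No, No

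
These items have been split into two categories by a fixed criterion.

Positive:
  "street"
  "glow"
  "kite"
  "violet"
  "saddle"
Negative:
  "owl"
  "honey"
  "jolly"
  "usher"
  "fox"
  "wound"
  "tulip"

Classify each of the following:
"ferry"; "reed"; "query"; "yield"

Negative, Positive, Negative, Negative

The pattern is that an item is 'Positive' exactly when: even length.
"ferry": length 5 — does not pass, so Negative.
"reed": length 4 — fits, so Positive.
"query": length 5 — does not pass, so Negative.
"yield": length 5 — does not pass, so Negative.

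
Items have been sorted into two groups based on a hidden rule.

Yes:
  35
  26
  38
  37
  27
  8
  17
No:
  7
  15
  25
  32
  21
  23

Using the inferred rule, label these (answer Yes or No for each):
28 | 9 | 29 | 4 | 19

All 'Yes' examples share one property — digit sum ≥ 8 — and every 'No' example lacks it.
28: digit sum 2+8 = 10 — qualifies, so Yes.
9: digit sum 9 — qualifies, so Yes.
29: digit sum 2+9 = 11 — qualifies, so Yes.
4: digit sum 4 — does not pass, so No.
19: digit sum 1+9 = 10 — qualifies, so Yes.

Yes, Yes, Yes, No, Yes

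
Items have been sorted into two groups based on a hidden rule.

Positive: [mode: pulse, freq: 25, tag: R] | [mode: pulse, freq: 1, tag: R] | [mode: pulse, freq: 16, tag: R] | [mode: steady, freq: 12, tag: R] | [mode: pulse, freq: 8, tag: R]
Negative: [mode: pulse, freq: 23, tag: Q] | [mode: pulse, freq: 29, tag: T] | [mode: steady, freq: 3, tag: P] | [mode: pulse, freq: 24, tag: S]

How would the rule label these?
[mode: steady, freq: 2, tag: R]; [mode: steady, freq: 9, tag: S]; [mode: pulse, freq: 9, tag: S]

Positive, Negative, Negative

One predicate separates the groups cleanly: tag is R.
[mode: steady, freq: 2, tag: R]: tag is R — fits, so Positive. [mode: steady, freq: 9, tag: S]: tag is S — doesn't qualify, so Negative. [mode: pulse, freq: 9, tag: S]: tag is S — doesn't qualify, so Negative.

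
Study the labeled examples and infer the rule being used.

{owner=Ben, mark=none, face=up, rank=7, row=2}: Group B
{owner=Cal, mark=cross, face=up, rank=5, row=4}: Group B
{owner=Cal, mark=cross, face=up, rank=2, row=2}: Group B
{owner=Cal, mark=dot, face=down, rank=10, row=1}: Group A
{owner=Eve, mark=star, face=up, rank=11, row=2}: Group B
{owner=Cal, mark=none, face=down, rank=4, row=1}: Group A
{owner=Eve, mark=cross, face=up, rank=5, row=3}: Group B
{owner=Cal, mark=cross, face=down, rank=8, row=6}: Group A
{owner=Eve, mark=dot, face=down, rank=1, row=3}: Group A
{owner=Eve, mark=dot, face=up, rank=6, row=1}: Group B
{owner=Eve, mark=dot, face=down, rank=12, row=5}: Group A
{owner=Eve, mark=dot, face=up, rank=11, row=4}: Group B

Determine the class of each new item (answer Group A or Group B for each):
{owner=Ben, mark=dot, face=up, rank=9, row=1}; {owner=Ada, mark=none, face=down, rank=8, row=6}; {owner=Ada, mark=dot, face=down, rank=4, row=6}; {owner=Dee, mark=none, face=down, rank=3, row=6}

Group B, Group A, Group A, Group A

The common property of the 'Group A' items is: face is down. No 'Group B' item has it.
{owner=Ben, mark=dot, face=up, rank=9, row=1}: face is up, doesn't match → Group B. {owner=Ada, mark=none, face=down, rank=8, row=6}: face is down, matches → Group A. {owner=Ada, mark=dot, face=down, rank=4, row=6}: face is down, matches → Group A. {owner=Dee, mark=none, face=down, rank=3, row=6}: face is down, matches → Group A.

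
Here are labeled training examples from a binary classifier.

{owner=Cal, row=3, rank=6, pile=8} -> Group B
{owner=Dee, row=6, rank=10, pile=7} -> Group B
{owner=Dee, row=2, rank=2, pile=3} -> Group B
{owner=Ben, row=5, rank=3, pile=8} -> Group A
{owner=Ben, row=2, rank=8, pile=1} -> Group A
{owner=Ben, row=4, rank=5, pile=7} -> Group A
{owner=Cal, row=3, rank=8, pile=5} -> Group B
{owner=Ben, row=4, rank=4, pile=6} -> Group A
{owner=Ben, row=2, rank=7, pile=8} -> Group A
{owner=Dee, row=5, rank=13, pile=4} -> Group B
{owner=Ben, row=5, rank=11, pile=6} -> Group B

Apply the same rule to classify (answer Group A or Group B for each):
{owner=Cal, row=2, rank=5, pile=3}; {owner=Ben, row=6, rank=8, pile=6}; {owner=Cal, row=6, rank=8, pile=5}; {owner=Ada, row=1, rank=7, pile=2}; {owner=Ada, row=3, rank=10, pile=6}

Group B, Group A, Group B, Group B, Group B

All 'Group A' examples share one property — owner is Ben AND rank ≤ 8 — and every 'Group B' example lacks it.
{owner=Cal, row=2, rank=5, pile=3}: owner is Cal, rank = 5, does not fit → Group B. {owner=Ben, row=6, rank=8, pile=6}: owner is Ben, rank = 8, meets the rule → Group A. {owner=Cal, row=6, rank=8, pile=5}: owner is Cal, rank = 8, does not fit → Group B. {owner=Ada, row=1, rank=7, pile=2}: owner is Ada, rank = 7, does not fit → Group B. {owner=Ada, row=3, rank=10, pile=6}: owner is Ada, rank = 10, does not fit → Group B.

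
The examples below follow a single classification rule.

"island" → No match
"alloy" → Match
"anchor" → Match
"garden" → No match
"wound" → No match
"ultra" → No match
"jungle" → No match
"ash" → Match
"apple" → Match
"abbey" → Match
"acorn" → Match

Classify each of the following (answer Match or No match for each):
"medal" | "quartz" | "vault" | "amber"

No match, No match, No match, Match

Checking candidate rules against both groups, what survives is: starts with 'a'.
"medal" — starts with 'm', hence No match.
"quartz" — starts with 'q', hence No match.
"vault" — starts with 'v', hence No match.
"amber" — starts with 'a', hence Match.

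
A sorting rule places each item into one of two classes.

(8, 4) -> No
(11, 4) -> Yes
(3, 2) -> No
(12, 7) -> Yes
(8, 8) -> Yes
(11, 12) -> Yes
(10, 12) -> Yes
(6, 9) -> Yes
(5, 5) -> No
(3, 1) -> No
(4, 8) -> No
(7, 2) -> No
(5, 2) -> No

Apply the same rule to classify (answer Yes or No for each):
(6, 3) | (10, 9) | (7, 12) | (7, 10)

No, Yes, Yes, Yes

The common property of the 'Yes' items is: sum ≥ 15. No 'No' item has it.
(6, 3): 6+3 = 9 — fails this test, so No. (10, 9): 10+9 = 19 — fits, so Yes. (7, 12): 7+12 = 19 — fits, so Yes. (7, 10): 7+10 = 17 — fits, so Yes.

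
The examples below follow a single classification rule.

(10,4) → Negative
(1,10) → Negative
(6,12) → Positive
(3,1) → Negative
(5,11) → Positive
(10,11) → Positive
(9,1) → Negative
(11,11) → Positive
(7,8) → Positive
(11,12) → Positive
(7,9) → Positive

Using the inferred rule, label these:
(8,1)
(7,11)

The rule appears to be: sum ≥ 15.
Negative: (8,1), since 8+1 = 9. Positive: (7,11), since 7+11 = 18.

Negative, Positive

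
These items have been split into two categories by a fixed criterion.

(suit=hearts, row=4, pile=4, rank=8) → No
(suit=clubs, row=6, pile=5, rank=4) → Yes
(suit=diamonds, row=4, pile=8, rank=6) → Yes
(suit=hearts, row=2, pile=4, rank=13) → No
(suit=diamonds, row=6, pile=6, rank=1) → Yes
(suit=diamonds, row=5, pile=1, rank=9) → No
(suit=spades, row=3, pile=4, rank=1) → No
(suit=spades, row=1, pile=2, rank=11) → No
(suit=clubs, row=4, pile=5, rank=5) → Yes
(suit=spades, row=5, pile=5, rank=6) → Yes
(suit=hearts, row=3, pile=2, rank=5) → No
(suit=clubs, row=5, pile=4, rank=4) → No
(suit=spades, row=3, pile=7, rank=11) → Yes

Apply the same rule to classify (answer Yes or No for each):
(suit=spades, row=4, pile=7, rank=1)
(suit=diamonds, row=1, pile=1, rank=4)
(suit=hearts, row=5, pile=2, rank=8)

Yes, No, No

'Yes' ⟺ pile ≥ 5.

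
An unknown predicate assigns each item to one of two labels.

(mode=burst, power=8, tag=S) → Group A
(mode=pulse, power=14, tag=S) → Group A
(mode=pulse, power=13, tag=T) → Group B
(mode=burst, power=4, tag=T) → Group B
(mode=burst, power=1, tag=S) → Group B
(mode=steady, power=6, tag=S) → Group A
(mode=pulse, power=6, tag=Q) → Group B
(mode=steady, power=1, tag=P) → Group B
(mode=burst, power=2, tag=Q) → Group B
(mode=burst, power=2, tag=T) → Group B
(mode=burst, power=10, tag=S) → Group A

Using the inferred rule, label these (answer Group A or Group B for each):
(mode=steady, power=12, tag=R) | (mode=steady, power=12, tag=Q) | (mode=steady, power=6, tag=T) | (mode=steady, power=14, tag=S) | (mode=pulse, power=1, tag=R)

Group B, Group B, Group B, Group A, Group B

The simplest hypothesis consistent with all the labels is: tag is S AND power ≥ 2.
Group B: (mode=steady, power=12, tag=R), since tag is R, power = 12. Group B: (mode=steady, power=12, tag=Q), since tag is Q, power = 12. Group B: (mode=steady, power=6, tag=T), since tag is T, power = 6. Group A: (mode=steady, power=14, tag=S), since tag is S, power = 14. Group B: (mode=pulse, power=1, tag=R), since tag is R, power = 1.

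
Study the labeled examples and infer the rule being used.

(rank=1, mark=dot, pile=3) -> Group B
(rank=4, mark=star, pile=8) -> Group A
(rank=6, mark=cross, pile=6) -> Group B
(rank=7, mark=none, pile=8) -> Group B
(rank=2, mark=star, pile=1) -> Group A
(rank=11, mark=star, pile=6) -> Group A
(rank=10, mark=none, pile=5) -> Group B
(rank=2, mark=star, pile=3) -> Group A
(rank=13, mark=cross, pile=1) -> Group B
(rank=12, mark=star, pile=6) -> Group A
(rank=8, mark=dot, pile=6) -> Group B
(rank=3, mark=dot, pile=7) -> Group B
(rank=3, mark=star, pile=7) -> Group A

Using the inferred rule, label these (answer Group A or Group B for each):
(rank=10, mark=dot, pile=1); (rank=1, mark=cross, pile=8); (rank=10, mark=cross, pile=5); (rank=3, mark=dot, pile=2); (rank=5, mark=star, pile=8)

All 'Group A' examples share one property — mark is star — and every 'Group B' example lacks it.
(rank=10, mark=dot, pile=1): mark is dot, fails this test → Group B. (rank=1, mark=cross, pile=8): mark is cross, fails this test → Group B. (rank=10, mark=cross, pile=5): mark is cross, fails this test → Group B. (rank=3, mark=dot, pile=2): mark is dot, fails this test → Group B. (rank=5, mark=star, pile=8): mark is star, fits → Group A.

Group B, Group B, Group B, Group B, Group A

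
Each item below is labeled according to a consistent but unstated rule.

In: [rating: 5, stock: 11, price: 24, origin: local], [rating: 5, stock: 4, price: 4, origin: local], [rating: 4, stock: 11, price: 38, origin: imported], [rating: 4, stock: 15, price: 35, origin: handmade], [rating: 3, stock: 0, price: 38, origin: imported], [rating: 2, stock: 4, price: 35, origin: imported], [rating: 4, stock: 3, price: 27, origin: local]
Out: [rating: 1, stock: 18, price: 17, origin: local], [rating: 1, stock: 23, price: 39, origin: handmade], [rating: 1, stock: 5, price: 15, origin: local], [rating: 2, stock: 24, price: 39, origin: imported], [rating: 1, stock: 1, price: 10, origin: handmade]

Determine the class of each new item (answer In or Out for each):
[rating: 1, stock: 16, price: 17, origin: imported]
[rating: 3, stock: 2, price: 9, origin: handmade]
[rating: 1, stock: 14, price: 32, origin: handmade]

Out, In, Out

The simplest hypothesis consistent with all the labels is: rating ≥ 2 AND price ≤ 38.
[rating: 1, stock: 16, price: 17, origin: imported]: rating = 1, price = 17 — lacks this property, so Out.
[rating: 3, stock: 2, price: 9, origin: handmade]: rating = 3, price = 9 — passes, so In.
[rating: 1, stock: 14, price: 32, origin: handmade]: rating = 1, price = 32 — lacks this property, so Out.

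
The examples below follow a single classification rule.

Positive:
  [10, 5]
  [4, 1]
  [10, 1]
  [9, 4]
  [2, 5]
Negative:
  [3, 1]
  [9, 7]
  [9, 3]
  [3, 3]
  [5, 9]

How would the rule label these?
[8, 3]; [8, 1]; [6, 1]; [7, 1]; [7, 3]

One predicate separates the groups cleanly: sum is odd.
Positive: [8, 3], since 8+3 = 11. Positive: [8, 1], since 8+1 = 9. Positive: [6, 1], since 6+1 = 7. Negative: [7, 1], since 7+1 = 8. Negative: [7, 3], since 7+3 = 10.

Positive, Positive, Positive, Negative, Negative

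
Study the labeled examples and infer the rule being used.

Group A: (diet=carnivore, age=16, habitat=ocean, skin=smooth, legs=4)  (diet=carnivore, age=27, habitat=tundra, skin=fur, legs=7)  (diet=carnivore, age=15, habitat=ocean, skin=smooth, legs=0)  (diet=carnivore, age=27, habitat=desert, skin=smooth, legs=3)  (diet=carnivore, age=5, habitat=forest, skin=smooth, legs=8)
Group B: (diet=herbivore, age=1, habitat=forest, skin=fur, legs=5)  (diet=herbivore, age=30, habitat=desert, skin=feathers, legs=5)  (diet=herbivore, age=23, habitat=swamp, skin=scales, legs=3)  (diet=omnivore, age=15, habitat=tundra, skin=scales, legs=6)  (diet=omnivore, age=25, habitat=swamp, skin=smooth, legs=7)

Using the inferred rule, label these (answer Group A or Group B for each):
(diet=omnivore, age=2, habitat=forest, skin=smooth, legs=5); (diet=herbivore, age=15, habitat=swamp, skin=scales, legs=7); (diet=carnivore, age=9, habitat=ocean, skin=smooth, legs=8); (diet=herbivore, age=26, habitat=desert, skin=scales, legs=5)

Group B, Group B, Group A, Group B

Comparing the two groups points to one rule — diet is carnivore.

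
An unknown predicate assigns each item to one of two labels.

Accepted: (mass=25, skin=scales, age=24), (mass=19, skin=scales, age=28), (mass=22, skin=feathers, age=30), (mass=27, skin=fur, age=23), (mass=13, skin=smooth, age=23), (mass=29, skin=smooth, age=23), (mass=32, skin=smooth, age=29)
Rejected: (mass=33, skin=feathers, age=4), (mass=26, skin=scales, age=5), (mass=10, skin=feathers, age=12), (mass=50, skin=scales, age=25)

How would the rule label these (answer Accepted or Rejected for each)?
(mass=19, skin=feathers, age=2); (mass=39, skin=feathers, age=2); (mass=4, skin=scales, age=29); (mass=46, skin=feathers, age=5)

All 'Accepted' examples share one property — age ≥ 23 AND mass ≤ 32 — and every 'Rejected' example lacks it.
(mass=19, skin=feathers, age=2) → age = 2, mass = 19 → Rejected. (mass=39, skin=feathers, age=2) → age = 2, mass = 39 → Rejected. (mass=4, skin=scales, age=29) → age = 29, mass = 4 → Accepted. (mass=46, skin=feathers, age=5) → age = 5, mass = 46 → Rejected.

Rejected, Rejected, Accepted, Rejected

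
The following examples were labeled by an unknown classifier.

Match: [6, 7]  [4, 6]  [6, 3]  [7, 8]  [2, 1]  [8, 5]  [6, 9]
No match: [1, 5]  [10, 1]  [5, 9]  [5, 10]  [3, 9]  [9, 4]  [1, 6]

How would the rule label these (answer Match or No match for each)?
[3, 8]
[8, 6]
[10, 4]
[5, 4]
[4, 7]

The classifier is using: |first − second| ≤ 3.
[3, 8]: |3−8| = 5, does not satisfy this → No match. [8, 6]: |8−6| = 2, fits → Match. [10, 4]: |10−4| = 6, does not satisfy this → No match. [5, 4]: |5−4| = 1, fits → Match. [4, 7]: |4−7| = 3, fits → Match.

No match, Match, No match, Match, Match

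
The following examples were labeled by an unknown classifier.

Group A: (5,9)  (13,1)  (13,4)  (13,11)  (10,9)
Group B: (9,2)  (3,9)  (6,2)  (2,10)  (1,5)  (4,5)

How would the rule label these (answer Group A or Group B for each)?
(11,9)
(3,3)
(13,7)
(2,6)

The simplest hypothesis consistent with all the labels is: sum ≥ 14.
Group A: (11,9), since 11+9 = 20.
Group B: (3,3), since 3+3 = 6.
Group A: (13,7), since 13+7 = 20.
Group B: (2,6), since 2+6 = 8.

Group A, Group B, Group A, Group B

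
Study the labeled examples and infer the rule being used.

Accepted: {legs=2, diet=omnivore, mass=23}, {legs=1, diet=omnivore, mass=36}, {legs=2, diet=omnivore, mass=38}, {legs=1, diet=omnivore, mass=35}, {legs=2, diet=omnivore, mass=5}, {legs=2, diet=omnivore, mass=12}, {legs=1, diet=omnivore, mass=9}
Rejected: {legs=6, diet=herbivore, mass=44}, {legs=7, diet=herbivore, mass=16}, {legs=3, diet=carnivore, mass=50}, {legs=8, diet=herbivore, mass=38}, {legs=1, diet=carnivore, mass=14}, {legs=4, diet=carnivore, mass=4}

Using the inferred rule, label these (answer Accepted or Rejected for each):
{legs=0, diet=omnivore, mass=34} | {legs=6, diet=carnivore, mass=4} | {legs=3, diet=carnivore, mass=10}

Accepted, Rejected, Rejected

The rule appears to be: diet is omnivore.
{legs=0, diet=omnivore, mass=34}: diet is omnivore — checks out, so Accepted.
{legs=6, diet=carnivore, mass=4}: diet is carnivore — lacks this property, so Rejected.
{legs=3, diet=carnivore, mass=10}: diet is carnivore — lacks this property, so Rejected.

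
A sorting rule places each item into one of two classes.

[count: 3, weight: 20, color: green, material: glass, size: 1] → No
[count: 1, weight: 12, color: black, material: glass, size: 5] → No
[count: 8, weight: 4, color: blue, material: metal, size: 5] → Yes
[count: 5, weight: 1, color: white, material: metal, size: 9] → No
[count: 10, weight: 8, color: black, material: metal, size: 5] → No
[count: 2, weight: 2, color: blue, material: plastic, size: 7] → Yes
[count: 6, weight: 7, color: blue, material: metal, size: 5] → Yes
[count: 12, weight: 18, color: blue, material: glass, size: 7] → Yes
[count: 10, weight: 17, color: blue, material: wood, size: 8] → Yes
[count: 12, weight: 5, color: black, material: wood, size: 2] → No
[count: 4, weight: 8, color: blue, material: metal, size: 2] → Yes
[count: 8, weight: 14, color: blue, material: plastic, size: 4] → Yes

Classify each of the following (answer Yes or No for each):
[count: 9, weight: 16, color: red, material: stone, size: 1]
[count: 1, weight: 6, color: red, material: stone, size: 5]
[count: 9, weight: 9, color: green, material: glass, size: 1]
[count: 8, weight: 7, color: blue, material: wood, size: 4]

No, No, No, Yes

Comparing the two groups points to one rule — color is blue.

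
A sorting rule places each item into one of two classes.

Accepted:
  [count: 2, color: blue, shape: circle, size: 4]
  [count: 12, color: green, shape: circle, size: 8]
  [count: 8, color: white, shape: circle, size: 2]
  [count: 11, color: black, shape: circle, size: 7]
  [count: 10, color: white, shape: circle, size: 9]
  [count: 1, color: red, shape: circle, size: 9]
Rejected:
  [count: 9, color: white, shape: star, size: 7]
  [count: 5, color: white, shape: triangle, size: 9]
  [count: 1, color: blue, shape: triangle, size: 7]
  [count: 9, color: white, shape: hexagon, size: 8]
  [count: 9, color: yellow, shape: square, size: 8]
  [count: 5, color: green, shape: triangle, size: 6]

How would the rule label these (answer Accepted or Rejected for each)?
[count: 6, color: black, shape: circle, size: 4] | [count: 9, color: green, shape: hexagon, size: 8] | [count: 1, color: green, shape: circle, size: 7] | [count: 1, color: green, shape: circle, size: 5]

The classifier is using: shape is circle.
[count: 6, color: black, shape: circle, size: 4]: Accepted (shape is circle).
[count: 9, color: green, shape: hexagon, size: 8]: Rejected (shape is hexagon).
[count: 1, color: green, shape: circle, size: 7]: Accepted (shape is circle).
[count: 1, color: green, shape: circle, size: 5]: Accepted (shape is circle).

Accepted, Rejected, Accepted, Accepted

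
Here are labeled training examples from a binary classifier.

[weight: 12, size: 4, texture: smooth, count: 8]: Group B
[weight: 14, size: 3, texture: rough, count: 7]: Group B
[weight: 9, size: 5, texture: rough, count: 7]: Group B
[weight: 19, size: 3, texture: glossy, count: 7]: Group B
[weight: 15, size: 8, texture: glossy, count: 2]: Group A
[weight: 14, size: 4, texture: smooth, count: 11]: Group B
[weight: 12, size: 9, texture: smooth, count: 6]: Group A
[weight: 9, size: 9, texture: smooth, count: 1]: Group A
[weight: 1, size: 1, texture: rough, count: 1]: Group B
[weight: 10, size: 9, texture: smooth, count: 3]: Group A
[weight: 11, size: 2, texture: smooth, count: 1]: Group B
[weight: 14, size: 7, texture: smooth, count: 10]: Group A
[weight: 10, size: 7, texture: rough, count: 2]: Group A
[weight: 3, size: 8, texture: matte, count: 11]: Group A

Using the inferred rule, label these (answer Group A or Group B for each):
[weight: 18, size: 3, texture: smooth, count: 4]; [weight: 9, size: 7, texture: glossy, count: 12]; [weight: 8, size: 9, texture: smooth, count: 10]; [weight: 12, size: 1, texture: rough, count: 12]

Group B, Group A, Group A, Group B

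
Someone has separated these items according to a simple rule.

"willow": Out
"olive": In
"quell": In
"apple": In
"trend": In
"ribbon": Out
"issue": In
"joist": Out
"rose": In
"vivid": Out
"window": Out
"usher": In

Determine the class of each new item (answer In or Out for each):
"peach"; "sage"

Every 'In' example satisfies: contains 'e'. None of the 'Out' examples do.
In: "peach", since has 'e'.
In: "sage", since has 'e'.

In, In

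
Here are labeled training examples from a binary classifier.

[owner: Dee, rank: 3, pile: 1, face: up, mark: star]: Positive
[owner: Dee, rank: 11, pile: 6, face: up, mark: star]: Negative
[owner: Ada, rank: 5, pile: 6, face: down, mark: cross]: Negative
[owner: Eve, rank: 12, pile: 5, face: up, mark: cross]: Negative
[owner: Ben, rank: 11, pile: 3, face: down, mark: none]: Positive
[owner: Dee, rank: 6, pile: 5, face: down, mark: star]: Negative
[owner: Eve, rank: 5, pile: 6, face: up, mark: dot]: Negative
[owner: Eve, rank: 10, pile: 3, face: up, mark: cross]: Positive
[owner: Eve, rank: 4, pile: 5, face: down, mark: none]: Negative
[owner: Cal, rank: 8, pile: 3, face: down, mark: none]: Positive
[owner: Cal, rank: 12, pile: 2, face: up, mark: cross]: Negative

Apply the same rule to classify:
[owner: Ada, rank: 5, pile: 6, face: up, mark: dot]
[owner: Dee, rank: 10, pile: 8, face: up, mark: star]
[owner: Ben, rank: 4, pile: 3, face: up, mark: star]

'Positive' ⟺ rank ≤ 11 AND pile ≤ 3.

Negative, Negative, Positive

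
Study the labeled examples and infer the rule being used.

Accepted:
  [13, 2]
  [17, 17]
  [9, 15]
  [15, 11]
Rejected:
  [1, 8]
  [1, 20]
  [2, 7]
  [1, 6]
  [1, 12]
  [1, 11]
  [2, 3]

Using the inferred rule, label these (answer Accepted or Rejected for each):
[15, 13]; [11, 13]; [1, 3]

The classifier is using: first ≥ 3.
[15, 13] — first 15, hence Accepted. [11, 13] — first 11, hence Accepted. [1, 3] — first 1, hence Rejected.

Accepted, Accepted, Rejected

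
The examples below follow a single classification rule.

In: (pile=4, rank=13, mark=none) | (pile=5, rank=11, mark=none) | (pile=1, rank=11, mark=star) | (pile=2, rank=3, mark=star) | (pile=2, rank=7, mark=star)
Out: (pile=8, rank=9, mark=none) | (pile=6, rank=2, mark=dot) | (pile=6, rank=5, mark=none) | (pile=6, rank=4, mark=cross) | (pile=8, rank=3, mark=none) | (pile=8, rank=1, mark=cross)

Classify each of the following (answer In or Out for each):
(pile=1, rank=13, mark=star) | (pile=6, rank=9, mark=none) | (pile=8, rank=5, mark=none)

In, Out, Out

Rule: pile ≤ 5. This holds for each 'In' example and fails for each 'Out' one.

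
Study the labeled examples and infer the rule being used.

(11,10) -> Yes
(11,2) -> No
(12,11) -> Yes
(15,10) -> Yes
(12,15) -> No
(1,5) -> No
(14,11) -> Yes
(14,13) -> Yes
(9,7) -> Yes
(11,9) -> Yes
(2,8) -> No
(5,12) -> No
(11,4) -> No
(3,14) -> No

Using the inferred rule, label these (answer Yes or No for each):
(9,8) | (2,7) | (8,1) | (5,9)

Yes, No, No, No

The common property of the 'Yes' items is: first > second AND sum ≥ 16. No 'No' item has it.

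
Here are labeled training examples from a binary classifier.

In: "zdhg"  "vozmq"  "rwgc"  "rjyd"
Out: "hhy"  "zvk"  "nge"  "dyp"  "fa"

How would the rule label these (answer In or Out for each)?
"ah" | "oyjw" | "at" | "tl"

Out, In, Out, Out

The pattern is that an item is 'In' exactly when: length ≥ 4.
"ah" → length 2 → Out. "oyjw" → length 4 → In. "at" → length 2 → Out. "tl" → length 2 → Out.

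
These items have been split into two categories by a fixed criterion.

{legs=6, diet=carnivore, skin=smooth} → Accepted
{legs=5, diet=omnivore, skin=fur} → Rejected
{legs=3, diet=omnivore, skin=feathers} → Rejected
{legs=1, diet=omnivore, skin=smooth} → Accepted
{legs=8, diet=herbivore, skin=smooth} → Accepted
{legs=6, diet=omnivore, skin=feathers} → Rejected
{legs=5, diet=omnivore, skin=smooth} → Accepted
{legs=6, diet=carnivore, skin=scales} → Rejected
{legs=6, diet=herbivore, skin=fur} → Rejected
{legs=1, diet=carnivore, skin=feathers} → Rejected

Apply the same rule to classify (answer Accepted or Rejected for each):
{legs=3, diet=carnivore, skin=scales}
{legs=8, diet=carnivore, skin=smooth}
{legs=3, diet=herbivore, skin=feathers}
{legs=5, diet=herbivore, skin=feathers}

Rejected, Accepted, Rejected, Rejected

The simplest hypothesis consistent with all the labels is: skin is smooth.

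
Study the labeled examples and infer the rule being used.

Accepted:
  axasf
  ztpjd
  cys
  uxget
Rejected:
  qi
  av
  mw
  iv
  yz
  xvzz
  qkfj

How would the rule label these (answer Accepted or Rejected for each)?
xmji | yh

Rejected, Rejected

Rule: odd length. This holds for each 'Accepted' example and fails for each 'Rejected' one.
xmji → length 4 → Rejected.
yh → length 2 → Rejected.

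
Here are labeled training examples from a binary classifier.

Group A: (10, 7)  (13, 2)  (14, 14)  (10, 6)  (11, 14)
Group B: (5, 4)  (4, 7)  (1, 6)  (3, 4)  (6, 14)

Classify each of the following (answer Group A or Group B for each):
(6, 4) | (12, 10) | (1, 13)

Group B, Group A, Group B

A rule that fits every label: first ≥ 7 — true of each 'Group A' example, false of each 'Group B' one.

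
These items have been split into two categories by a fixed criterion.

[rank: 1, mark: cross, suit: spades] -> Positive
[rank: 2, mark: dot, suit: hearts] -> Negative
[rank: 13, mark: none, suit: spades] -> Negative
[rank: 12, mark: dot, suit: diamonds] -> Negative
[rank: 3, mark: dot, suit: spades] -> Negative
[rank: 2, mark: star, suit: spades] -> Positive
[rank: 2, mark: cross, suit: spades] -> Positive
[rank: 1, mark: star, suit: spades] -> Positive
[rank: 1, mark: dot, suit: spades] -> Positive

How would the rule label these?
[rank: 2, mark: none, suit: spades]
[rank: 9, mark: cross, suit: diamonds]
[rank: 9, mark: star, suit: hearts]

The rule appears to be: suit is spades AND rank ≤ 2.
[rank: 2, mark: none, suit: spades] → suit is spades, rank = 2 → Positive. [rank: 9, mark: cross, suit: diamonds] → suit is diamonds, rank = 9 → Negative. [rank: 9, mark: star, suit: hearts] → suit is hearts, rank = 9 → Negative.

Positive, Negative, Negative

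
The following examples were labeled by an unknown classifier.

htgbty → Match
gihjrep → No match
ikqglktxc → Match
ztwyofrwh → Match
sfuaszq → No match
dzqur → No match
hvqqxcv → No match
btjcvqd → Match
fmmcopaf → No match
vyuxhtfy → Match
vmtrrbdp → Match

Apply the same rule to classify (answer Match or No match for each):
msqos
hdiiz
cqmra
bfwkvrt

Looking at the examples, the only property every 'Match' case has and every 'No match' case lacks is: contains 't'.
msqos — no 't', hence No match.
hdiiz — no 't', hence No match.
cqmra — no 't', hence No match.
bfwkvrt — has 't', hence Match.

No match, No match, No match, Match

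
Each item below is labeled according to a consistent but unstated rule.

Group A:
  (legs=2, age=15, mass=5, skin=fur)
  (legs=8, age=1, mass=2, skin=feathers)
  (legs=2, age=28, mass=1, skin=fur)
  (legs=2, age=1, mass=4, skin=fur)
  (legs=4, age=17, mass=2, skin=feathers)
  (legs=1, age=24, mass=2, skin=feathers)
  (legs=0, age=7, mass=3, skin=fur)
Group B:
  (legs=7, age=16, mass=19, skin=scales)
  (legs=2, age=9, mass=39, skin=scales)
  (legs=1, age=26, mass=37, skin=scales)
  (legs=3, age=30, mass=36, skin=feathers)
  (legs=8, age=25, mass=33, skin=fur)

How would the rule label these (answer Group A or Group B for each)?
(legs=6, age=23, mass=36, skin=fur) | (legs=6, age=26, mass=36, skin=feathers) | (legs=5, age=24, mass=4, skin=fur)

Group B, Group B, Group A

The pattern is that an item is 'Group A' exactly when: mass ≤ 5.
(legs=6, age=23, mass=36, skin=fur) → mass = 36 → Group B.
(legs=6, age=26, mass=36, skin=feathers) → mass = 36 → Group B.
(legs=5, age=24, mass=4, skin=fur) → mass = 4 → Group A.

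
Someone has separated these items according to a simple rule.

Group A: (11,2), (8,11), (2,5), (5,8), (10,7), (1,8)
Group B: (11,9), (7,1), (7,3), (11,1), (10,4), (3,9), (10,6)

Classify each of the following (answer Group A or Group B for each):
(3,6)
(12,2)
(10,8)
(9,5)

Rule: sum is odd. This holds for each 'Group A' example and fails for each 'Group B' one.

Group A, Group B, Group B, Group B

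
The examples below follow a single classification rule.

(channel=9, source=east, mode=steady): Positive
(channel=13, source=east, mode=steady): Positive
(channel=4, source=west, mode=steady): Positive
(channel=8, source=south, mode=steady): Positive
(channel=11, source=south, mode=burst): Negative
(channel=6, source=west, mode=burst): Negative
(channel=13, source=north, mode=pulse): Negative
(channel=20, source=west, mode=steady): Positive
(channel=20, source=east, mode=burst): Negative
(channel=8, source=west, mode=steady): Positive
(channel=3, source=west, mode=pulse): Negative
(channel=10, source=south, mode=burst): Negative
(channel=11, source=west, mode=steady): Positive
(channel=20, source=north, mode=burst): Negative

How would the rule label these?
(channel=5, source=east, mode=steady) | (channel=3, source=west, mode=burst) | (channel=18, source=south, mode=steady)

Positive, Negative, Positive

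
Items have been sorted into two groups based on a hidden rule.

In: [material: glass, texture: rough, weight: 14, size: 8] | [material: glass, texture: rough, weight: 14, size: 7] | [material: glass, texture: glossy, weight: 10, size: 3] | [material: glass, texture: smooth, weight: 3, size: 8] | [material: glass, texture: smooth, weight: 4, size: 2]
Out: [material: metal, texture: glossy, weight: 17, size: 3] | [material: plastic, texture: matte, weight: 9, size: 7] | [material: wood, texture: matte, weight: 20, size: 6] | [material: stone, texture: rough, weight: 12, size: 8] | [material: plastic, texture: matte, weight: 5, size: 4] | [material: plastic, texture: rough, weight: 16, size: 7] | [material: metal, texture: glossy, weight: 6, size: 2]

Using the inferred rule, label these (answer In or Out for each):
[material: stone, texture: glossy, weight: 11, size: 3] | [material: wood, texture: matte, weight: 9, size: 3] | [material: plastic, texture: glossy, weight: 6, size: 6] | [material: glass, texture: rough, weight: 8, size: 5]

Out, Out, Out, In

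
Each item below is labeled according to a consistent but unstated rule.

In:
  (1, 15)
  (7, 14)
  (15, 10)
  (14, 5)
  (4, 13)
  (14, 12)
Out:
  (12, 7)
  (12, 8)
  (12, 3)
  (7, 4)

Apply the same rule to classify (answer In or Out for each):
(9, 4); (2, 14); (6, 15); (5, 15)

Out, In, In, In

A rule that fits every label: max ≥ 13 — true of each 'In' example, false of each 'Out' one.
(9, 4): max 9 — does not fit, so Out.
(2, 14): max 14 — passes, so In.
(6, 15): max 15 — passes, so In.
(5, 15): max 15 — passes, so In.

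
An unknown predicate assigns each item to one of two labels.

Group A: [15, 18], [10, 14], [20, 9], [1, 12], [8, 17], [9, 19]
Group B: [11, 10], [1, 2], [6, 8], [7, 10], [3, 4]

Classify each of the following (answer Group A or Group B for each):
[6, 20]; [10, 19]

Rule: max ≥ 12. This holds for each 'Group A' example and fails for each 'Group B' one.
[6, 20]: Group A (max 20). [10, 19]: Group A (max 19).

Group A, Group A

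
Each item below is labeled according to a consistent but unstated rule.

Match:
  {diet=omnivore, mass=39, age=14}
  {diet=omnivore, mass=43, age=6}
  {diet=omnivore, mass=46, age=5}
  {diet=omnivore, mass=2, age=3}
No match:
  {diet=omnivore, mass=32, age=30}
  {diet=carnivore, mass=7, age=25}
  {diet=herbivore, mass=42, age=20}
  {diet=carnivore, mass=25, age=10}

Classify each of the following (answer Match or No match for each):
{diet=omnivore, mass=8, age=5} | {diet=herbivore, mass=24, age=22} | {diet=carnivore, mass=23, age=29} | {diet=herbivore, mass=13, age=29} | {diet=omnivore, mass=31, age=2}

The simplest hypothesis consistent with all the labels is: diet is omnivore AND age ≤ 14.
{diet=omnivore, mass=8, age=5} → diet is omnivore, age = 5 → Match.
{diet=herbivore, mass=24, age=22} → diet is herbivore, age = 22 → No match.
{diet=carnivore, mass=23, age=29} → diet is carnivore, age = 29 → No match.
{diet=herbivore, mass=13, age=29} → diet is herbivore, age = 29 → No match.
{diet=omnivore, mass=31, age=2} → diet is omnivore, age = 2 → Match.

Match, No match, No match, No match, Match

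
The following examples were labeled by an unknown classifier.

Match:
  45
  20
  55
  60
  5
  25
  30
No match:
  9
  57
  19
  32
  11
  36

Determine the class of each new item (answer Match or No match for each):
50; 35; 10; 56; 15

Match, Match, Match, No match, Match

One predicate separates the groups cleanly: multiple of 5.
50 — 50 = 5·10, hence Match.
35 — 35 = 5·7, hence Match.
10 — 10 = 5·2, hence Match.
56 — 56 = 5·11 + 1, hence No match.
15 — 15 = 5·3, hence Match.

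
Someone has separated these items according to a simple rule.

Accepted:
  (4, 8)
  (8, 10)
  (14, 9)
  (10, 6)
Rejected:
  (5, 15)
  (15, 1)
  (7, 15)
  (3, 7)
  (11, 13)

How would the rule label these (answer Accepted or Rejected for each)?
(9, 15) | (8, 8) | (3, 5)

Rejected, Accepted, Rejected

The common property of the 'Accepted' items is: first is even. No 'Rejected' item has it.
(9, 15) → first 9 → Rejected. (8, 8) → first 8 → Accepted. (3, 5) → first 3 → Rejected.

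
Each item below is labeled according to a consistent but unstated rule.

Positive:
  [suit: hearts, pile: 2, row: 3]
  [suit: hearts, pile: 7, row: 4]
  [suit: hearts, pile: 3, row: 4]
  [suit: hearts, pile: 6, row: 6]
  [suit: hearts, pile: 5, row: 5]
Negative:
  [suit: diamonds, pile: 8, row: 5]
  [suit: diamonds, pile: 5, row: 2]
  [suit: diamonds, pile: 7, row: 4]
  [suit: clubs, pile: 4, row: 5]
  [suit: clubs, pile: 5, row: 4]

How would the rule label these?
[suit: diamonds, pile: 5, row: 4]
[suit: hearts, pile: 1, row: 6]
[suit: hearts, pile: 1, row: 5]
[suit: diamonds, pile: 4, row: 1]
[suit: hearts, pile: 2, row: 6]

One predicate separates the groups cleanly: suit is hearts.
[suit: diamonds, pile: 5, row: 4]: suit is diamonds — does not pass, so Negative. [suit: hearts, pile: 1, row: 6]: suit is hearts — matches, so Positive. [suit: hearts, pile: 1, row: 5]: suit is hearts — matches, so Positive. [suit: diamonds, pile: 4, row: 1]: suit is diamonds — does not pass, so Negative. [suit: hearts, pile: 2, row: 6]: suit is hearts — matches, so Positive.

Negative, Positive, Positive, Negative, Positive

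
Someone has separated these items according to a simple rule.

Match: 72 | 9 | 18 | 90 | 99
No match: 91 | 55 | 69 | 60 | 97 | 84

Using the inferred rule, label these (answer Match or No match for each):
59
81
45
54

No match, Match, Match, Match

The classifier is using: multiple of 9.
59: 59 = 9·6 + 5, doesn't qualify → No match.
81: 81 = 9·9, has this property → Match.
45: 45 = 9·5, has this property → Match.
54: 54 = 9·6, has this property → Match.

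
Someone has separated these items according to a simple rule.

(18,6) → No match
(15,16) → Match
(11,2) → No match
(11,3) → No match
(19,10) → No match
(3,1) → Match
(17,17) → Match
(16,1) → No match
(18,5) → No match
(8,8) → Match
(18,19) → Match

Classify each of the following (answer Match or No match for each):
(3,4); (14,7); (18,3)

The pattern is that an item is 'Match' exactly when: |first − second| ≤ 2.
Match: (3,4), since |3−4| = 1.
No match: (14,7), since |14−7| = 7.
No match: (18,3), since |18−3| = 15.

Match, No match, No match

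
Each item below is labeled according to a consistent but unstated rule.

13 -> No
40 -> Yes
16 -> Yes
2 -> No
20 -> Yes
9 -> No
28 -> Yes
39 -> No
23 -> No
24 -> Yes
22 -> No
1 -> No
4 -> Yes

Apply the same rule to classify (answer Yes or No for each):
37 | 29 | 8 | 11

The rule appears to be: multiple of 4.

No, No, Yes, No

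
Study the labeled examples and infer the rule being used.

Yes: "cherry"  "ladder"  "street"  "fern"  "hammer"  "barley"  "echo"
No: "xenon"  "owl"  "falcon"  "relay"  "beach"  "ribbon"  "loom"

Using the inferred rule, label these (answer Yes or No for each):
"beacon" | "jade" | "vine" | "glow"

Yes, Yes, Yes, No

One predicate separates the groups cleanly: even length AND contains 'e'.
"beacon" → length 6, has 'e' → Yes. "jade" → length 4, has 'e' → Yes. "vine" → length 4, has 'e' → Yes. "glow" → length 4, no 'e' → No.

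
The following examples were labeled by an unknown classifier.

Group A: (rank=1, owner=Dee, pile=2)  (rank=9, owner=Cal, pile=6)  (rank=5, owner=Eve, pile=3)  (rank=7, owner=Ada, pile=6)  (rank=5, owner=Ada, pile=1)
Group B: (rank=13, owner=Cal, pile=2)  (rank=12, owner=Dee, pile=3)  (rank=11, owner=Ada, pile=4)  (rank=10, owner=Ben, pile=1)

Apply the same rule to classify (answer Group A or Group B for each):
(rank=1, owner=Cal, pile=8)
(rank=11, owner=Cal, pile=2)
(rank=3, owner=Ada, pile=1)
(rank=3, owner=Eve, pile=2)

One predicate separates the groups cleanly: rank ≤ 9.
(rank=1, owner=Cal, pile=8) — rank = 1, hence Group A.
(rank=11, owner=Cal, pile=2) — rank = 11, hence Group B.
(rank=3, owner=Ada, pile=1) — rank = 3, hence Group A.
(rank=3, owner=Eve, pile=2) — rank = 3, hence Group A.

Group A, Group B, Group A, Group A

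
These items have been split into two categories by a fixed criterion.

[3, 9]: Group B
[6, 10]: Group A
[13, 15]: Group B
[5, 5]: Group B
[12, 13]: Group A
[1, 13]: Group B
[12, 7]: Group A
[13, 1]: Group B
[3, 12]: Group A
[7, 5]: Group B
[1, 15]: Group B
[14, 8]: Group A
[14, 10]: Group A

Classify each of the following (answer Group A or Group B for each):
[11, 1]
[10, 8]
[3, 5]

Group B, Group A, Group B

The rule appears to be: product is even.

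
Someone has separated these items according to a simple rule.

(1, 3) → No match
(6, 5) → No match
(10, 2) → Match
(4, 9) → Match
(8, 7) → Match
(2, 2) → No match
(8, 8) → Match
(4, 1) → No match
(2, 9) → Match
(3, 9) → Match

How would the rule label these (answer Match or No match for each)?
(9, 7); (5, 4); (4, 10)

Match, No match, Match

The distinguishing property — max ≥ 7 — holds for all the 'Match' cases and none of the 'No match' cases.
(9, 7): max 9 — meets the rule, so Match. (5, 4): max 5 — lacks this property, so No match. (4, 10): max 10 — meets the rule, so Match.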